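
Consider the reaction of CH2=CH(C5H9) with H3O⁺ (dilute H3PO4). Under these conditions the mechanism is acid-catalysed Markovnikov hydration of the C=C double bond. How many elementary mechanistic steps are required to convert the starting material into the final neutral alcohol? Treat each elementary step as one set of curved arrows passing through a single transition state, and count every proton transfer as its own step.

4

Step 1: Electrophilic addition begins with the π(C=C) electrons forming a bond to the proton of H3O⁺. Following Markovnikov's rule, the resulting cation is secondary. H2O is released.
Step 2: A 1,2-hydride shift from the adjacent cyclopentyl carbon moves the positive charge from the secondary centre to an adjacent carbon, generating a more stable tertiary carbocation.
Step 3: Nucleophilic capture of the cation by H2O produces the protonated alcohol (an oxonium ion).
Step 4: Deprotonation of the oxonium ion by a water molecule delivers the neutral alcohol and regenerates the acid catalyst.
Total: 4 elementary steps.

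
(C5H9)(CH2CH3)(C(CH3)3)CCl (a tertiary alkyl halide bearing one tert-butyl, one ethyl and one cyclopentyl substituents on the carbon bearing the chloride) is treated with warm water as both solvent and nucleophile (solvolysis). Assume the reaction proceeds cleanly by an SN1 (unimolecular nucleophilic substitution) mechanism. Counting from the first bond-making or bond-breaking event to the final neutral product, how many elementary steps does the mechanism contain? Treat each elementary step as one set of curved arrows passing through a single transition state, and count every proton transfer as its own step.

3

Step 1: Unassisted departure of Cl⁻ (taking the C–Cl bonding pair) generates a tertiary carbocation.
(No 1,2-shift: no single shift to an adjacent carbon would give a more stable cation.)
Step 2: Nucleophilic capture: the oxygen of H2O bonds to the cationic carbon, producing an oxonium-ion intermediate.
Step 3: Proton transfer from the O–H of the oxonium ion to a solvent molecule delivers the neutral alcohol.
Total: 3 elementary steps.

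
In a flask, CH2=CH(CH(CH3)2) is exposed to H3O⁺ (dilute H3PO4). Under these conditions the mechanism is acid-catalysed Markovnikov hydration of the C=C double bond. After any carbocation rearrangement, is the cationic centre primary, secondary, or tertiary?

Step 1: The π electrons of the C=C bond attack a proton of H3O⁺; Markovnikov addition places the new C–H on the less-substituted alkene carbon, so the positive charge ends up on the more-substituted carbon — a secondary carbocation. H2O is released.
Step 2: A hydride (H with its bonding pair) migrates from the adjacent isopropyl carbon to the cationic centre — a 1,2-hydride shift — upgrading the secondary cation to a tertiary one.
The cation rearranges from secondary to tertiary via a 1,2-hydride shift from the adjacent isopropyl carbon; the tertiary cation is what reacts next.

tertiary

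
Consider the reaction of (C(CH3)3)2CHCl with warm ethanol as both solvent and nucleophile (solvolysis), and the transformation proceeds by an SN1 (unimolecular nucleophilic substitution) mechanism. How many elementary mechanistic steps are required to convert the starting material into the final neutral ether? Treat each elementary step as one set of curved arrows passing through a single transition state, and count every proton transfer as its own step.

4

Step 1: Unassisted departure of Cl⁻ (taking the C–Cl bonding pair) generates a secondary carbocation.
Step 2: A methyl group with its bonding pair migrates from the adjacent tert-butyl carbon to the cationic centre — a 1,2-methyl shift — upgrading the secondary cation to a tertiary one.
Step 3: Nucleophilic capture: the oxygen of CH3CH2OH bonds to the cationic carbon, producing an oxonium-ion intermediate.
Step 4: Proton transfer from the O–H of the oxonium ion to a solvent molecule delivers the neutral ether.
Total: 4 elementary steps.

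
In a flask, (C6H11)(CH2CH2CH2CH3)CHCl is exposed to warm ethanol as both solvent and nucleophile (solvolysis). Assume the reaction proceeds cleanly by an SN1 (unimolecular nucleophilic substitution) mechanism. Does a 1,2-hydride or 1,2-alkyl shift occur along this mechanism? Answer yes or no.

yes

The first-formed carbocation is secondary.
The adjacent cyclohexyl carbon already bears 2 other carbon substituents and has a hydrogen to migrate; after a 1,2-hydride shift from that carbon the positive charge sits on a tertiary centre.
Tertiary is more stable than secondary, so the shift occurs.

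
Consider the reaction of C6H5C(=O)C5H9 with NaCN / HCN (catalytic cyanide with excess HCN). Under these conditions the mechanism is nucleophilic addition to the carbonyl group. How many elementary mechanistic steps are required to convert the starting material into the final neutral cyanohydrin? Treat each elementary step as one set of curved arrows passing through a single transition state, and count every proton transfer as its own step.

Step 1: CN⁻ attacks the sp² carbonyl carbon; the C=O π bond breaks and the electrons end up as a lone pair on the alkoxide oxygen of the tetrahedral intermediate.
Step 2: The alkoxide is protonated in situ by undissociated HCN, yielding a cyanohydrin; the CN⁻ so formed carries on the cycle.
Total: 2 elementary steps.

2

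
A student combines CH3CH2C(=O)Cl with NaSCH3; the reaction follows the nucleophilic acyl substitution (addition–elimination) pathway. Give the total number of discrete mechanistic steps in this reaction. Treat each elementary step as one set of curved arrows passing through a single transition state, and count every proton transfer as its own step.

Step 1: A lone pair on the S of CH3S⁻ attacks the electrophilic acyl carbon; the π(C=O) electrons move onto oxygen, giving a tetrahedral intermediate.
Step 2: Elimination step: re-formation of the carbonyl π bond drives out Cl⁻, giving the new acyl compound.
Total: 2 elementary steps.

2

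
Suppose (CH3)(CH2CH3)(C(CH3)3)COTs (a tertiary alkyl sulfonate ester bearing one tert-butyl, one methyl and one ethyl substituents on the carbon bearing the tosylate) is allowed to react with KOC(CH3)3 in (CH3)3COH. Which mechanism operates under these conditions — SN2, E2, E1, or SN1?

E2

Conditions: a strong/bulky base with a tertiary substrate bearing a β-hydrogen.
These conditions are the textbook signature of the E2 pathway.
A strong (often hindered) base removes a β-H in concert with loss of the leaving group — bimolecular elimination.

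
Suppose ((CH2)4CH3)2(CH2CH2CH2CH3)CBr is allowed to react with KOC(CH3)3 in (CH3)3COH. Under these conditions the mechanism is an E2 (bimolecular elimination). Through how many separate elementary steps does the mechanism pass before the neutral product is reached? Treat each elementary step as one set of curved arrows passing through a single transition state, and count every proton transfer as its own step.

1

Step 1: Concerted anti-periplanar elimination: (CH3)3CO⁻ abstracts a β-H while Br⁻ leaves, and the C–H electrons become the new C=C π bond — all in a single transition state.
Total: 1 elementary step.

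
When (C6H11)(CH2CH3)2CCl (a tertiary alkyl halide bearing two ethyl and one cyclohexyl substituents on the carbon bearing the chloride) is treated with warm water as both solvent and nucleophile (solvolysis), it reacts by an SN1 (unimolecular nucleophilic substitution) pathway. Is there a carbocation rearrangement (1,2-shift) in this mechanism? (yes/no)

The first-formed carbocation is tertiary.
No single 1,2-shift to an adjacent carbon would produce a more-substituted cation than the one already present, so no rearrangement occurs.

no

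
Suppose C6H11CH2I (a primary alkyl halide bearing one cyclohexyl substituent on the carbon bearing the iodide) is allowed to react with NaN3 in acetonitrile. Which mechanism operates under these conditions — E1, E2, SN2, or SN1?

SN2

Conditions: a primary substrate with a strong nucleophile in the polar aprotic solvent acetonitrile.
These conditions are the textbook signature of the SN2 pathway.
An unhindered substrate with a strong nucleophile in a polar aprotic solvent favours one-step backside displacement.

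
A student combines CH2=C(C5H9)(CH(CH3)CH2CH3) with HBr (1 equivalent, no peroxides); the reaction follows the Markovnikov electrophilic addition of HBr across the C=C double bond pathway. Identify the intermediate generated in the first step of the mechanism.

tertiary carbocation

Step 1: The π electrons of the C=C bond attack a proton of HBr; Markovnikov addition places the new C–H on the less-substituted alkene carbon, so the positive charge ends up on the more-substituted carbon — a tertiary carbocation. The H–Br bond breaks heterolytically, releasing Br⁻.
After step 1 the species present is a tertiary carbocation.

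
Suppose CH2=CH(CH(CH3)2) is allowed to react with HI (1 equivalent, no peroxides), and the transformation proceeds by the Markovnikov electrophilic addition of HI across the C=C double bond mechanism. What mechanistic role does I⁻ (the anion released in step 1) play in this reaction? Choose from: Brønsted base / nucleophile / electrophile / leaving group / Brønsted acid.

nucleophile

Step 3: The I⁻ anion donates a lone pair to the carbocation, forming the new C–I σ-bond and giving the neutral alkyl halide.
I⁻ (the anion released in step 1) donates an electron pair to form a new σ-bond to carbon — it is the nucleophile.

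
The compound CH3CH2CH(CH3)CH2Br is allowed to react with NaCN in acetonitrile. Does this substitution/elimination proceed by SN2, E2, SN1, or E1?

Conditions: a primary substrate with a strong nucleophile in the polar aprotic solvent acetonitrile.
These conditions are the textbook signature of the SN2 pathway.
An unhindered substrate with a strong nucleophile in a polar aprotic solvent favours one-step backside displacement.

SN2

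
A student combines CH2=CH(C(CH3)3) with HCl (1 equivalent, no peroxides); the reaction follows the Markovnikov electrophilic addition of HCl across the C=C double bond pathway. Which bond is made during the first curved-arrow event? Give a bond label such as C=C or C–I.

C–H

Step 1: Protonation of the alkene by HCl: the π bond acts as the nucleophile and picks up H⁺, giving the more stable (Markovnikov) secondary carbocation. The H–Cl bond breaks heterolytically, releasing Cl⁻.
The bond formed in this step is the C–H bond.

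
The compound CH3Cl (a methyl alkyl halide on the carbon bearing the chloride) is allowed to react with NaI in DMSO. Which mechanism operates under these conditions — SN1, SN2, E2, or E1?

SN2

Conditions: a methyl substrate with a strong nucleophile in the polar aprotic solvent DMSO.
These conditions are the textbook signature of the SN2 pathway.
An unhindered substrate with a strong nucleophile in a polar aprotic solvent favours one-step backside displacement.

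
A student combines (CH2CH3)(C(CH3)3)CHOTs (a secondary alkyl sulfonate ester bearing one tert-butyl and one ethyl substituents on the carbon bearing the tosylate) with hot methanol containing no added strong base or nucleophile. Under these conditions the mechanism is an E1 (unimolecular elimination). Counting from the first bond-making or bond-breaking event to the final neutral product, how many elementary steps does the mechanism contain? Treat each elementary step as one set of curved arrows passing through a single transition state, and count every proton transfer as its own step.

3

Step 1: Unassisted departure of TsO⁻ (taking the C–O bonding pair) generates a secondary carbocation.
Step 2: Carbocation rearrangement: a 1,2-methyl shift from the adjacent tert-butyl carbon converts the initially-formed secondary cation into the more stable tertiary cation.
Step 3: Loss of a β-proton to a methanol molecule of the solvent: the C–H bonding pair collapses toward the cationic carbon to form the C=C π bond, yielding the alkene.
Total: 3 elementary steps.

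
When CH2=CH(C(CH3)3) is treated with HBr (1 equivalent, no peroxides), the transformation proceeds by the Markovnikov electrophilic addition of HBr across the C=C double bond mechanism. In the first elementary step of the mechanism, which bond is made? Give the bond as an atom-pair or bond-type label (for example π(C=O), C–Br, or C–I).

Step 1: Electrophilic addition begins with the π(C=C) electrons forming a bond to the proton of HBr. Following Markovnikov's rule, the resulting cation is secondary. The H–Br bond breaks heterolytically, releasing Br⁻.
The bond formed in this step is the C–H bond.

C–H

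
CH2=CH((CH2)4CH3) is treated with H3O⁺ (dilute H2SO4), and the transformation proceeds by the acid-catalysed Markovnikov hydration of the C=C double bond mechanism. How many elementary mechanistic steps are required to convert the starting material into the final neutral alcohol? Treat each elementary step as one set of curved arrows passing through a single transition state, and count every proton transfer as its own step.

Step 1: Electrophilic addition begins with the π(C=C) electrons forming a bond to the proton of H3O⁺. Following Markovnikov's rule, the resulting cation is secondary. H2O is released.
(No 1,2-shift: no single shift to an adjacent carbon would give a more stable cation.)
Step 2: A lone pair on the oxygen of H2O attacks the carbocation, forming a C–O bond and an oxonium ion (a protonated alcohol).
Step 3: Deprotonation of the oxonium ion by a water molecule delivers the neutral alcohol and regenerates the acid catalyst.
Total: 3 elementary steps.

3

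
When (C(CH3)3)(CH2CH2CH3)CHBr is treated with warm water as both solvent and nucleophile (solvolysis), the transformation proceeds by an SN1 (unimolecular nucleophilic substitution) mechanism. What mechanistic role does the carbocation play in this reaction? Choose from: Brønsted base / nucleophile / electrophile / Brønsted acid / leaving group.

electrophile

Step 3: Nucleophilic capture: the oxygen of H2O bonds to the cationic carbon, producing an oxonium-ion intermediate.
The carbocation accepts an electron pair into an empty or π* orbital — it is the electrophile.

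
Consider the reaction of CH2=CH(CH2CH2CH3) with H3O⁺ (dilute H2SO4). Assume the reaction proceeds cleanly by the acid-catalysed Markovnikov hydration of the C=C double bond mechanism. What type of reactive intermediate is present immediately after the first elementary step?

secondary carbocation

Step 1: Electrophilic addition begins with the π(C=C) electrons forming a bond to the proton of H3O⁺. Following Markovnikov's rule, the resulting cation is secondary. H2O is released.
After step 1 the species present is a secondary carbocation.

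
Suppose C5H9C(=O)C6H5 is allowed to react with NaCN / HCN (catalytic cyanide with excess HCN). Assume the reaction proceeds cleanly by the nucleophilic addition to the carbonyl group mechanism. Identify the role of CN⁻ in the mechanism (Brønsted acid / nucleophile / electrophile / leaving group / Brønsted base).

nucleophile

Step 1: CN⁻ attacks the sp² carbonyl carbon; the C=O π bond breaks and the electrons end up as a lone pair on the alkoxide oxygen of the tetrahedral intermediate.
CN⁻ donates an electron pair to form a new σ-bond to carbon — it is the nucleophile.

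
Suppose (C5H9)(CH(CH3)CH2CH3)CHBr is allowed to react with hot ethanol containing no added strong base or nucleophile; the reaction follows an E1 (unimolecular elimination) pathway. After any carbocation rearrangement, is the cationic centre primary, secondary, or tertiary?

Step 1: The C–Br bond breaks with both electrons going to the bromide; Br⁻ leaves and a secondary carbocation remains.
Step 2: A 1,2-hydride shift from the adjacent cyclopentyl carbon moves the positive charge from the secondary centre to an adjacent carbon, generating a more stable tertiary carbocation.
The cation rearranges from secondary to tertiary via a 1,2-hydride shift from the adjacent cyclopentyl carbon; the tertiary cation is what reacts next.

tertiary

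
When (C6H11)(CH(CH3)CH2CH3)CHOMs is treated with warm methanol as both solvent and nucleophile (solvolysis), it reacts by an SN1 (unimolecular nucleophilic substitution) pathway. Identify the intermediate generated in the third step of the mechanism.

oxonium ion

Step 1: Ionisation: the C–O σ-bond cleaves heterolytically; both bonding electrons depart with MsO⁻, leaving a secondary carbocation at the α-carbon.
Step 2: A hydride (H with its bonding pair) migrates from the adjacent cyclohexyl carbon to the cationic centre — a 1,2-hydride shift — upgrading the secondary cation to a tertiary one.
Step 3: A lone pair on the oxygen of CH3OH attacks the carbocation, forming a new C–O σ-bond and an oxonium ion.
After step 3 the species present is an oxonium ion.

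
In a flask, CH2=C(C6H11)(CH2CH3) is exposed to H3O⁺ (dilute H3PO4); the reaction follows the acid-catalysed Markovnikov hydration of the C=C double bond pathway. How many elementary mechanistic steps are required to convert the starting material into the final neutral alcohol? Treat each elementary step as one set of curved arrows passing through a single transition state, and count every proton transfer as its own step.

Step 1: The π electrons of the C=C bond attack a proton of H3O⁺; Markovnikov addition places the new C–H on the less-substituted alkene carbon, so the positive charge ends up on the more-substituted carbon — a tertiary carbocation. H2O is released.
(No 1,2-shift: no single shift to an adjacent carbon would give a more stable cation.)
Step 2: Nucleophilic capture of the cation by H2O produces the protonated alcohol (an oxonium ion).
Step 3: Proton transfer from the O–H of the oxonium ion to H2O completes the catalytic cycle and yields the alcohol.
Total: 3 elementary steps.

3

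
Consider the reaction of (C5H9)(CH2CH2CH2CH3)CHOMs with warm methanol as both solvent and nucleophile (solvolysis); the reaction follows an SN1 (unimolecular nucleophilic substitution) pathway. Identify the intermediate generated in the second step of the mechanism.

tertiary carbocation

Step 1: Ionisation: the C–O σ-bond cleaves heterolytically; both bonding electrons depart with MsO⁻, leaving a secondary carbocation at the α-carbon.
Step 2: A 1,2-hydride shift from the adjacent cyclopentyl carbon moves the positive charge from the secondary centre to an adjacent carbon, generating a more stable tertiary carbocation.
After step 2 the species present is a tertiary carbocation.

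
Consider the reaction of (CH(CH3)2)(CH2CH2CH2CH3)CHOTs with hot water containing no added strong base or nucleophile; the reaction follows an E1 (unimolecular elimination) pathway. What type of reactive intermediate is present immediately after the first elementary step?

secondary carbocation

Step 1: Unassisted departure of TsO⁻ (taking the C–O bonding pair) generates a secondary carbocation.
After step 1 the species present is a secondary carbocation.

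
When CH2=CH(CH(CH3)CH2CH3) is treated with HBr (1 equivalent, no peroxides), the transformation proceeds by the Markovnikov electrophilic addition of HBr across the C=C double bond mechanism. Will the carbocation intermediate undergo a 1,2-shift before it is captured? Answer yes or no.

yes

The first-formed carbocation is secondary.
The adjacent sec-butyl carbon already bears 2 other carbon substituents and has a hydrogen to migrate; after a 1,2-hydride shift from that carbon the positive charge sits on a tertiary centre.
Tertiary is more stable than secondary, so the shift occurs.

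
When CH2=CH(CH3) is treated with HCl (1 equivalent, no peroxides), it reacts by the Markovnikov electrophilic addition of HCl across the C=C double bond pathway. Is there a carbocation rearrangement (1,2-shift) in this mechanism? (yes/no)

The first-formed carbocation is secondary.
No single 1,2-shift to an adjacent carbon would produce a more-substituted cation than the one already present, so no rearrangement occurs.

no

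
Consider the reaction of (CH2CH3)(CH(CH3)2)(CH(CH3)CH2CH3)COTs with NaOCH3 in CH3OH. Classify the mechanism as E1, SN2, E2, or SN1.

E2

Conditions: a strong base with a tertiary substrate bearing a β-hydrogen.
These conditions are the textbook signature of the E2 pathway.
A strong (often hindered) base removes a β-H in concert with loss of the leaving group — bimolecular elimination.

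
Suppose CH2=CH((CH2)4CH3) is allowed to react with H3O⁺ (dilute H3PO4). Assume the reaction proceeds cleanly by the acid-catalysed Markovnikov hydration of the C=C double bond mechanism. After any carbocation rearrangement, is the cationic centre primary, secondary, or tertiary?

Step 1: Protonation of the alkene by H3O⁺: the π bond acts as the nucleophile and picks up H⁺, giving the more stable (Markovnikov) secondary carbocation. H2O is released.
No single 1,2-shift to an adjacent carbon would give a more-substituted cation, so no rearrangement occurs.

secondary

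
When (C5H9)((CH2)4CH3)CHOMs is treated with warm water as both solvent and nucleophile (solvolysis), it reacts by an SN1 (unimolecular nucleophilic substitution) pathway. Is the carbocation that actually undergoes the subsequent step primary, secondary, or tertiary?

Step 1: Ionisation: the C–O σ-bond cleaves heterolytically; both bonding electrons depart with MsO⁻, leaving a secondary carbocation at the α-carbon.
Step 2: A hydride (H with its bonding pair) migrates from the adjacent cyclopentyl carbon to the cationic centre — a 1,2-hydride shift — upgrading the secondary cation to a tertiary one.
The cation rearranges from secondary to tertiary via a 1,2-hydride shift from the adjacent cyclopentyl carbon; the tertiary cation is what reacts next.

tertiary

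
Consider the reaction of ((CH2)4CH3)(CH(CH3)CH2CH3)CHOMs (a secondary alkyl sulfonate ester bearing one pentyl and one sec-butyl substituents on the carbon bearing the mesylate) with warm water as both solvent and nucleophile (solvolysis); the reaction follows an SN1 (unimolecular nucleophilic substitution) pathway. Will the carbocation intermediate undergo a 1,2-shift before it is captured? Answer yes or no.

yes

The first-formed carbocation is secondary.
The adjacent sec-butyl carbon already bears 2 other carbon substituents and has a hydrogen to migrate; after a 1,2-hydride shift from that carbon the positive charge sits on a tertiary centre.
Tertiary is more stable than secondary, so the shift occurs.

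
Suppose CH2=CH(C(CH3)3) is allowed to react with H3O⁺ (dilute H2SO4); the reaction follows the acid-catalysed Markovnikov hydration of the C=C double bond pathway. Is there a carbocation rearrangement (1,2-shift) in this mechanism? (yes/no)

yes

The first-formed carbocation is secondary.
The adjacent tert-butyl carbon has no hydrogen but bears methyl groups; migration of one methyl with its bonding pair (a 1,2-methyl shift) places the charge on a tertiary centre.
Tertiary is more stable than secondary, so the shift occurs.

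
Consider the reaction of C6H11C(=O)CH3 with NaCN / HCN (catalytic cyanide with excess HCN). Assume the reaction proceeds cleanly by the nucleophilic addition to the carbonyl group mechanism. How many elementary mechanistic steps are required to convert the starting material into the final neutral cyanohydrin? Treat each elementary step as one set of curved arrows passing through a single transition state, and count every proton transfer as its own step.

2

Step 1: A lone pair / filled orbital on CN⁻ attacks the electrophilic carbonyl carbon; the π(C=O) electrons shift onto oxygen, producing a tetrahedral alkoxide intermediate.
Step 2: The alkoxide is protonated in situ by undissociated HCN, yielding a cyanohydrin; the CN⁻ so formed carries on the cycle.
Total: 2 elementary steps.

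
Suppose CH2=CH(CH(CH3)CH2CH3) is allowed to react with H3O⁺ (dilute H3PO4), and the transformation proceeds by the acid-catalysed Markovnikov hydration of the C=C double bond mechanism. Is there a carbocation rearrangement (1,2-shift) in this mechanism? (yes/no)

The first-formed carbocation is secondary.
The adjacent sec-butyl carbon already bears 2 other carbon substituents and has a hydrogen to migrate; after a 1,2-hydride shift from that carbon the positive charge sits on a tertiary centre.
Tertiary is more stable than secondary, so the shift occurs.

yes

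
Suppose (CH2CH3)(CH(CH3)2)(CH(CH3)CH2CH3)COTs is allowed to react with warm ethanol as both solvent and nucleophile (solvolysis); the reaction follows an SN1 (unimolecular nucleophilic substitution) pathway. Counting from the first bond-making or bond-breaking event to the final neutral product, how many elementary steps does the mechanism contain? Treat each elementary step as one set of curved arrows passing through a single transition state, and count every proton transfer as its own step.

Step 1: Ionisation: the C–O σ-bond cleaves heterolytically; both bonding electrons depart with TsO⁻, leaving a tertiary carbocation at the α-carbon.
(No 1,2-shift: no single shift to an adjacent carbon would give a more stable cation.)
Step 2: CH3CH2OH donates an oxygen lone pair into the empty p orbital of the cation, giving a protonated ether (an oxonium ion).
Step 3: Proton transfer from the O–H of the oxonium ion to a solvent molecule delivers the neutral ether.
Total: 3 elementary steps.

3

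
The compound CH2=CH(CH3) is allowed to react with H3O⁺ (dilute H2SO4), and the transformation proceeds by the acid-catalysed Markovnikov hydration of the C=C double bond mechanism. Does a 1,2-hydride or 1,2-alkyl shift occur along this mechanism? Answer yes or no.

The first-formed carbocation is secondary.
No single 1,2-shift to an adjacent carbon would produce a more-substituted cation than the one already present, so no rearrangement occurs.

no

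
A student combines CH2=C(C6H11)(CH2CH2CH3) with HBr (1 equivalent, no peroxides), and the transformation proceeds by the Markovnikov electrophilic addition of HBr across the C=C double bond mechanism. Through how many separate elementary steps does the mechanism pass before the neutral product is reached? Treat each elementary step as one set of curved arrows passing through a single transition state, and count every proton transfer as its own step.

Step 1: Electrophilic addition begins with the π(C=C) electrons forming a bond to the proton of HBr. Following Markovnikov's rule, the resulting cation is tertiary. The H–Br bond breaks heterolytically, releasing Br⁻.
(No 1,2-shift: no single shift to an adjacent carbon would give a more stable cation.)
Step 2: The Br⁻ anion donates a lone pair to the carbocation, forming the new C–Br σ-bond and giving the neutral alkyl halide.
Total: 2 elementary steps.

2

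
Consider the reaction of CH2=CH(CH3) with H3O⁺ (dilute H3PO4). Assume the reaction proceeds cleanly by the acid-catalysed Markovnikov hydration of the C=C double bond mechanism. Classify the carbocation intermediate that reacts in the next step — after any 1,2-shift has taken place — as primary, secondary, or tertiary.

secondary

Step 1: Protonation of the alkene by H3O⁺: the π bond acts as the nucleophile and picks up H⁺, giving the more stable (Markovnikov) secondary carbocation. H2O is released.
No single 1,2-shift to an adjacent carbon would give a more-substituted cation, so no rearrangement occurs.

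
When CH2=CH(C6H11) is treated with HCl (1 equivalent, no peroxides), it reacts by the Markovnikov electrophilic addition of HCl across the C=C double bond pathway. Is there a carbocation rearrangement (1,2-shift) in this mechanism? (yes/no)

yes

The first-formed carbocation is secondary.
The adjacent cyclohexyl carbon already bears 2 other carbon substituents and has a hydrogen to migrate; after a 1,2-hydride shift from that carbon the positive charge sits on a tertiary centre.
Tertiary is more stable than secondary, so the shift occurs.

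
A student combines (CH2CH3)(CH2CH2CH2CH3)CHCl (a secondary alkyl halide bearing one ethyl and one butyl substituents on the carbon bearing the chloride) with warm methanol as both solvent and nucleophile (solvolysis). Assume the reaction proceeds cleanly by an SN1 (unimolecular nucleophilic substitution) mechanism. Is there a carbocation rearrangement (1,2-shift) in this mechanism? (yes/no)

no

The first-formed carbocation is secondary.
No single 1,2-shift to an adjacent carbon would produce a more-substituted cation than the one already present, so no rearrangement occurs.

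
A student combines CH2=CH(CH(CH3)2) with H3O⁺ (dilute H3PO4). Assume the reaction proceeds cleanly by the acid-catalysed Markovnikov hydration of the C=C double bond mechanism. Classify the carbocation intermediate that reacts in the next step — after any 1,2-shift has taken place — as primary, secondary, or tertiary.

tertiary

Step 1: Electrophilic addition begins with the π(C=C) electrons forming a bond to the proton of H3O⁺. Following Markovnikov's rule, the resulting cation is secondary. H2O is released.
Step 2: Carbocation rearrangement: a 1,2-hydride shift from the adjacent isopropyl carbon converts the initially-formed secondary cation into the more stable tertiary cation.
The cation rearranges from secondary to tertiary via a 1,2-hydride shift from the adjacent isopropyl carbon; the tertiary cation is what reacts next.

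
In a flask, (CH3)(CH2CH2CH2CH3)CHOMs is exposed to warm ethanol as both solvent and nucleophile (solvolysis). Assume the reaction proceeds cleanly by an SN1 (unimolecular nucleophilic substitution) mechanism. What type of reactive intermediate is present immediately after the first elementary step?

secondary carbocation

Step 1: Rate-determining heterolysis of the C–O bond gives MsO⁻ and a secondary carbocation.
After step 1 the species present is a secondary carbocation.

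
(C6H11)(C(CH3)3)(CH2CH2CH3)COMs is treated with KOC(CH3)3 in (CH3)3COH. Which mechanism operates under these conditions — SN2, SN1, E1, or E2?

Conditions: a strong/bulky base with a tertiary substrate bearing a β-hydrogen.
These conditions are the textbook signature of the E2 pathway.
A strong (often hindered) base removes a β-H in concert with loss of the leaving group — bimolecular elimination.

E2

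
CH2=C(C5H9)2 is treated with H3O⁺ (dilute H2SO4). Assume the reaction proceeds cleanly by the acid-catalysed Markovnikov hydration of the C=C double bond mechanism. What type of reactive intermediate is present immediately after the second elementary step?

oxonium ion

Step 1: Electrophilic addition begins with the π(C=C) electrons forming a bond to the proton of H3O⁺. Following Markovnikov's rule, the resulting cation is tertiary. H2O is released.
Step 2: Nucleophilic capture of the cation by H2O produces the protonated alcohol (an oxonium ion).
After step 2 the species present is an oxonium ion.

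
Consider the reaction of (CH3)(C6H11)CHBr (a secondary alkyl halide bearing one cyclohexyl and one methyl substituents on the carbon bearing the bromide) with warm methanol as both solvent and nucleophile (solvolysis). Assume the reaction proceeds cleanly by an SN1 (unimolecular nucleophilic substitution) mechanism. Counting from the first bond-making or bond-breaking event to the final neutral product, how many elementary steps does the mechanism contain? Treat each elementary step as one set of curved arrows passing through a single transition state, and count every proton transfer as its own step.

4

Step 1: Unassisted departure of Br⁻ (taking the C–Br bonding pair) generates a secondary carbocation.
Step 2: A 1,2-hydride shift from the adjacent cyclohexyl carbon moves the positive charge from the secondary centre to an adjacent carbon, generating a more stable tertiary carbocation.
Step 3: CH3OH donates an oxygen lone pair into the empty p orbital of the cation, giving a protonated ether (an oxonium ion).
Step 4: Deprotonation of the oxonium oxygen by solvent methanol yields the neutral ether.
Total: 4 elementary steps.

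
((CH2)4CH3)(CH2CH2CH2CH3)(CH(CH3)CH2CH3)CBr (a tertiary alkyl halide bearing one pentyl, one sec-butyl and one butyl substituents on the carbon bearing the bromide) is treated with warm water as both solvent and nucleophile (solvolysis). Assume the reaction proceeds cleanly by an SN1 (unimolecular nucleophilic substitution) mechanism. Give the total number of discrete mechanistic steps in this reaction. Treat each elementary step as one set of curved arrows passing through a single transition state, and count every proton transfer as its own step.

3

Step 1: Ionisation: the C–Br σ-bond cleaves heterolytically; both bonding electrons depart with Br⁻, leaving a tertiary carbocation at the α-carbon.
(No 1,2-shift: no single shift to an adjacent carbon would give a more stable cation.)
Step 2: H2O donates an oxygen lone pair into the empty p orbital of the cation, giving a protonated alcohol (an oxonium ion).
Step 3: A second solvent molecule removes the proton on oxygen, giving the neutral alcohol product.
Total: 3 elementary steps.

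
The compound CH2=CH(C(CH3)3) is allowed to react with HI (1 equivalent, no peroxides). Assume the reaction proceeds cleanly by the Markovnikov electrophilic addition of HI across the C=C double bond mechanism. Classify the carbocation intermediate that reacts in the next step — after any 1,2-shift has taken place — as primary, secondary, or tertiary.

tertiary

Step 1: The π electrons of the C=C bond attack a proton of HI; Markovnikov addition places the new C–H on the less-substituted alkene carbon, so the positive charge ends up on the more-substituted carbon — a secondary carbocation. The H–I bond breaks heterolytically, releasing I⁻.
Step 2: A methyl group with its bonding pair migrates from the adjacent tert-butyl carbon to the cationic centre — a 1,2-methyl shift — upgrading the secondary cation to a tertiary one.
The cation rearranges from secondary to tertiary via a 1,2-methyl shift from the adjacent tert-butyl carbon; the tertiary cation is what reacts next.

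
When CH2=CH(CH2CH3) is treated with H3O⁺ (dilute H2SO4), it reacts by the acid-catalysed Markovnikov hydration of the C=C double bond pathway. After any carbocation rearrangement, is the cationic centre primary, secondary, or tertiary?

secondary

Step 1: Protonation of the alkene by H3O⁺: the π bond acts as the nucleophile and picks up H⁺, giving the more stable (Markovnikov) secondary carbocation. H2O is released.
No single 1,2-shift to an adjacent carbon would give a more-substituted cation, so no rearrangement occurs.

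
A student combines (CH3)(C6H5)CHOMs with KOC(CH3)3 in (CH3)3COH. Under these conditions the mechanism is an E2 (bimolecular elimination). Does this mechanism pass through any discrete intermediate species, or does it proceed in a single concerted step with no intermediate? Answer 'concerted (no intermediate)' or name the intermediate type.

The strong base (CH3)3CO⁻ removes a β-hydrogen; in the same concerted event the electrons of the breaking C–H bond form the new π(C=C) bond and the C–O σ-bond breaks, expelling MsO⁻. Anti-periplanar geometry; one transition state.
All bond changes occur in one transition state; no discrete intermediate is formed.

concerted (no intermediate)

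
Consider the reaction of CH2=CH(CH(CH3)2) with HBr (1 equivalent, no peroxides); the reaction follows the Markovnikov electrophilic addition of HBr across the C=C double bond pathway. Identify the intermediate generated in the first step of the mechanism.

Step 1: Electrophilic addition begins with the π(C=C) electrons forming a bond to the proton of HBr. Following Markovnikov's rule, the resulting cation is secondary. The H–Br bond breaks heterolytically, releasing Br⁻.
After step 1 the species present is a secondary carbocation.

secondary carbocation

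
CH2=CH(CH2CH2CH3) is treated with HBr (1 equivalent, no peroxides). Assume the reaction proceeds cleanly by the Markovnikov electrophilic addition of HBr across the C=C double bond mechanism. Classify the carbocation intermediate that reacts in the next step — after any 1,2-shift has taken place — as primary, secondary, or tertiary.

secondary

Step 1: Electrophilic addition begins with the π(C=C) electrons forming a bond to the proton of HBr. Following Markovnikov's rule, the resulting cation is secondary. The H–Br bond breaks heterolytically, releasing Br⁻.
No single 1,2-shift to an adjacent carbon would give a more-substituted cation, so no rearrangement occurs.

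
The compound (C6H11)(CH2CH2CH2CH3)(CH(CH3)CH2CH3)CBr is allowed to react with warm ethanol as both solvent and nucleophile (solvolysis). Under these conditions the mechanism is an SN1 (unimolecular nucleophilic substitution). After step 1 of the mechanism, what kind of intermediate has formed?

Step 1: Ionisation: the C–Br σ-bond cleaves heterolytically; both bonding electrons depart with Br⁻, leaving a tertiary carbocation at the α-carbon.
After step 1 the species present is a tertiary carbocation.

tertiary carbocation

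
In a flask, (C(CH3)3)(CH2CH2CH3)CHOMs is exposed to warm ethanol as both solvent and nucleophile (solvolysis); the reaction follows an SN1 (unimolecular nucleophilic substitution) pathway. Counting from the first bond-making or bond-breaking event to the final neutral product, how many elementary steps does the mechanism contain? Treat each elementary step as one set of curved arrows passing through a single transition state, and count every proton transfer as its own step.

4

Step 1: The C–O bond breaks with both electrons going to the mesylate; MsO⁻ leaves and a secondary carbocation remains.
Step 2: Carbocation rearrangement: a 1,2-methyl shift from the adjacent tert-butyl carbon converts the initially-formed secondary cation into the more stable tertiary cation.
Step 3: CH3CH2OH donates an oxygen lone pair into the empty p orbital of the cation, giving a protonated ether (an oxonium ion).
Step 4: Deprotonation of the oxonium oxygen by solvent ethanol yields the neutral ether.
Total: 4 elementary steps.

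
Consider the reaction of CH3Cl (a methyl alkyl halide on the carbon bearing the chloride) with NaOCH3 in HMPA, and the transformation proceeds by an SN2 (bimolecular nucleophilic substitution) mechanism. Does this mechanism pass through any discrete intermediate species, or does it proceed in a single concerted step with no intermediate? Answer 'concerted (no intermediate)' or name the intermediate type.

Backside attack by CH3O⁻ on the carbon bearing the chloride: the new C–O bond forms as the C–Cl bond breaks, with Walden inversion at carbon.
All bond changes occur in one transition state; no discrete intermediate is formed.

concerted (no intermediate)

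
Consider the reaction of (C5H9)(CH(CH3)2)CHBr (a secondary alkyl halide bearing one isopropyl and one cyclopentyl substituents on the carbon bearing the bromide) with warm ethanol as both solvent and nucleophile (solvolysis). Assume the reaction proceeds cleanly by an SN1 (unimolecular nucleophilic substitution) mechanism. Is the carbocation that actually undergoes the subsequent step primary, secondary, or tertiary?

Step 1: Rate-determining heterolysis of the C–Br bond gives Br⁻ and a secondary carbocation.
Step 2: A 1,2-hydride shift from the adjacent isopropyl carbon moves the positive charge from the secondary centre to an adjacent carbon, generating a more stable tertiary carbocation.
The cation rearranges from secondary to tertiary via a 1,2-hydride shift from the adjacent isopropyl carbon; the tertiary cation is what reacts next.

tertiary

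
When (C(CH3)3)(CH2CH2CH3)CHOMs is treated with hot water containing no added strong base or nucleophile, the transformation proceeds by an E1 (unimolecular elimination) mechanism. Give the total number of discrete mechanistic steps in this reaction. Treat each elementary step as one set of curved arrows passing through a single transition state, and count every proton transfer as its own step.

Step 1: The C–O bond breaks with both electrons going to the mesylate; MsO⁻ leaves and a secondary carbocation remains.
Step 2: A 1,2-methyl shift from the adjacent tert-butyl carbon moves the positive charge from the secondary centre to an adjacent carbon, generating a more stable tertiary carbocation.
Step 3: A weak base (a water molecule from the solvent) removes a proton from a carbon adjacent to the cationic centre; the electrons of that C–H bond become the new π(C=C) bond, giving the alkene.
Total: 3 elementary steps.

3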